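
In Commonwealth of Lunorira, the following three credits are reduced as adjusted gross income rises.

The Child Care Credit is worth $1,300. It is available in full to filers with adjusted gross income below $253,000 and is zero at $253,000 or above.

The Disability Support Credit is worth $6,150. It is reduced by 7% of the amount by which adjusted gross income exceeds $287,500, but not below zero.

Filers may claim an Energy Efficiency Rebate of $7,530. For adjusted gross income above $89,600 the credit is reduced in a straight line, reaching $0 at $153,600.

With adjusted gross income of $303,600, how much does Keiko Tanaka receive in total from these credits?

Child Care Credit: $303,600 meets or exceeds the $253,000 cutoff, so the credit is $0.
Disability Support Credit: 7% of the $16,100 excess over $287,500 is $1,127; credit = $6,150 − $1,127 = $5,023.
Energy Efficiency Rebate: $303,600 is at or above $153,600, so the credit is $0.
Total: $0 + $5,023 + $0 = $5,023.

$5,023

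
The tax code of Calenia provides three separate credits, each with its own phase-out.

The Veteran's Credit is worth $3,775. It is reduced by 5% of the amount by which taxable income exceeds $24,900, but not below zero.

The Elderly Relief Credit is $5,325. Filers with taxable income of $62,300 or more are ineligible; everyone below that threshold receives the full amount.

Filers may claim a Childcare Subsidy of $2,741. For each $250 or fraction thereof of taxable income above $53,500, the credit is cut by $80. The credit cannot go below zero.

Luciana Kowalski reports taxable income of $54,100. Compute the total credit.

$10,141

Veteran's Credit: 5% of the $29,200 excess over $24,900 is $1,460; credit = $3,775 − $1,460 = $2,315.
Elderly Relief Credit: $54,100 is below the $62,300 cutoff, so the full $5,325 applies.
Childcare Subsidy: income exceeds $53,500 by $600, which is 3 full-or-partial $250 increments; reduction = 3 × $80 = $240, leaving $2,501.
Total: $2,315 + $5,325 + $2,501 = $10,141.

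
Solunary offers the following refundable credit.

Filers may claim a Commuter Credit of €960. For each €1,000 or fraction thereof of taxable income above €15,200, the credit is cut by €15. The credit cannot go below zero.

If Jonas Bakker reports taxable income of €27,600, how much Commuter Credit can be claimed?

€765

Commuter Credit: income exceeds €15,200 by €12,400, which is 13 full-or-partial €1,000 increments; reduction = 13 × €15 = €195, leaving €765.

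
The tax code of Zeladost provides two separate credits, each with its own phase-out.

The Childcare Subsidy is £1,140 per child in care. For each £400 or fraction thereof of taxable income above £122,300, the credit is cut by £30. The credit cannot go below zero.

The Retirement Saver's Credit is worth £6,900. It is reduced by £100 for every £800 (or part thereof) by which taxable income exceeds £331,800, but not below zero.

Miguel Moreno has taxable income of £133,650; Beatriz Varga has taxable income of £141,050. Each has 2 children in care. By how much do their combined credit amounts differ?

Miguel (£133,650): Childcare Subsidy: base = 2 × £1,140 = £2,280. income exceeds £122,300 by £11,350, which is 29 full-or-partial £400 increments; reduction = 29 × £30 = £870, leaving £1,410. Retirement Saver's Credit: £133,650 is at or below the £331,800 threshold, so the full £6,900 applies. total £1,410 + £6,900 = £8,310
Beatriz (£141,050): Childcare Subsidy: base = 2 × £1,140 = £2,280. income exceeds £122,300 by £18,750, which is 47 full-or-partial £400 increments; reduction = 47 × £30 = £1,410, leaving £870. Retirement Saver's Credit: £141,050 is at or below the £331,800 threshold, so the full £6,900 applies. total £870 + £6,900 = £7,770
Difference: |£8,310 − £7,770| = £540.

£540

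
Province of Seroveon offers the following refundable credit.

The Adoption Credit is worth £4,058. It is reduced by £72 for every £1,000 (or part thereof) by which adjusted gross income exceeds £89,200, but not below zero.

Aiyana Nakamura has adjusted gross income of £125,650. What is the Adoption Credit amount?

Adoption Credit: income exceeds £89,200 by £36,450, which is 37 full-or-partial £1,000 increments; reduction = 37 × £72 = £2,664, leaving £1,394.

£1,394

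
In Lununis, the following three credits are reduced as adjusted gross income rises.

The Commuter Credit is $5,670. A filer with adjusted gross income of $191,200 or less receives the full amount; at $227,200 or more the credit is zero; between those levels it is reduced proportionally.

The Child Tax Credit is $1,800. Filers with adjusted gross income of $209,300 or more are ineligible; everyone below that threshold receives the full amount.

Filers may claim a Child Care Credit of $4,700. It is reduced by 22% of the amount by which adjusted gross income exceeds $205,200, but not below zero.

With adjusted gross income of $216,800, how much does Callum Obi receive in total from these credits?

Commuter Credit: $216,800 is $25,600 into a $36,000 phase-out range, leaving 10,400/36,000 of the credit: $5,670 × 10,400/36,000 = $1,638.
Child Tax Credit: $216,800 meets or exceeds the $209,300 cutoff, so the credit is $0.
Child Care Credit: 22% of the $11,600 excess over $205,200 is $2,552; credit = $4,700 − $2,552 = $2,148.
Total: $1,638 + $0 + $2,148 = $3,786.

$3,786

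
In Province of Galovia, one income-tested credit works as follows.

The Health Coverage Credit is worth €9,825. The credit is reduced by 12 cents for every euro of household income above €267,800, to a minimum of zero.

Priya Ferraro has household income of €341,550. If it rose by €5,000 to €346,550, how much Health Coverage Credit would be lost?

At €341,550 — 12% of the €73,750 excess over €267,800 is €8,850; credit = €9,825 − €8,850 = €975.
At €346,550 — 12% of the €78,750 excess over €267,800 is €9,450; credit = €9,825 − €9,450 = €375.
Lost: €975 − €375 = €600.

€600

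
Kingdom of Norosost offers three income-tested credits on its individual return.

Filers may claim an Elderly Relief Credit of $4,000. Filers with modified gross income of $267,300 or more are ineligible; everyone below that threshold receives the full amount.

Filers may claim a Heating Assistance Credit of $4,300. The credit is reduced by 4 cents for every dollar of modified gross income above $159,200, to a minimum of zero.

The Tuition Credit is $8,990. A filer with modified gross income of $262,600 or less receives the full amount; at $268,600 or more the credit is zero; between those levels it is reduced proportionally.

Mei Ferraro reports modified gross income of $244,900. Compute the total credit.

$13,862

Elderly Relief Credit: $244,900 is below the $267,300 cutoff, so the full $4,000 applies.
Heating Assistance Credit: 4% of the $85,700 excess over $159,200 is $3,428; credit = $4,300 − $3,428 = $872.
Tuition Credit: $244,900 is at or below the $262,600 threshold, so the full $8,990 applies.
Total: $4,000 + $872 + $8,990 = $13,862.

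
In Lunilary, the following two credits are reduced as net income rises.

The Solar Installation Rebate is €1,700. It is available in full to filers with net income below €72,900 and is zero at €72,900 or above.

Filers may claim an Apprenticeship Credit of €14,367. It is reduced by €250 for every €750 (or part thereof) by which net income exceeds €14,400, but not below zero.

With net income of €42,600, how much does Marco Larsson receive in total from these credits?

€6,567

Solar Installation Rebate: €42,600 is below the €72,900 cutoff, so the full €1,700 applies.
Apprenticeship Credit: income exceeds €14,400 by €28,200, which is 38 full-or-partial €750 increments; reduction = 38 × €250 = €9,500, leaving €4,867.
Total: €1,700 + €4,867 = €6,567.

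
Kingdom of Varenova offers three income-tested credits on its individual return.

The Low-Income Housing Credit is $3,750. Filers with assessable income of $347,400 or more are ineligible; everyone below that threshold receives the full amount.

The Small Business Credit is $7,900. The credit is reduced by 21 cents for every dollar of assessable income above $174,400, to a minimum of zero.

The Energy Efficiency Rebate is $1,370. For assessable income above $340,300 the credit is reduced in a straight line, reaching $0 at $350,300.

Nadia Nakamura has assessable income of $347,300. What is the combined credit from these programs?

Low-Income Housing Credit: $347,300 is below the $347,400 cutoff, so the full $3,750 applies.
Small Business Credit: 21% of the $172,900 excess over $174,400 is $36,309 ≥ base, so the credit is $0.
Energy Efficiency Rebate: $347,300 is $7,000 into a $10,000 phase-out range, leaving 3,000/10,000 of the credit: $1,370 × 3,000/10,000 = $411.
Total: $3,750 + $0 + $411 = $4,161.

$4,161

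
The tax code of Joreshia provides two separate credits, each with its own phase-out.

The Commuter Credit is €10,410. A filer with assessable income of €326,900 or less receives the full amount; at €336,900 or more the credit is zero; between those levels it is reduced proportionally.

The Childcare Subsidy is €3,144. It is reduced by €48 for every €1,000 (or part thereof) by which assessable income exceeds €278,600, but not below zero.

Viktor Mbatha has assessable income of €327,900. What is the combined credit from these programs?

Commuter Credit: €327,900 is €1,000 into a €10,000 phase-out range, leaving 9,000/10,000 of the credit: €10,410 × 9,000/10,000 = €9,369.
Childcare Subsidy: income exceeds €278,600 by €49,300, which is 50 full-or-partial €1,000 increments; reduction = 50 × €48 = €2,400, leaving €744.
Total: €9,369 + €744 = €10,113.

€10,113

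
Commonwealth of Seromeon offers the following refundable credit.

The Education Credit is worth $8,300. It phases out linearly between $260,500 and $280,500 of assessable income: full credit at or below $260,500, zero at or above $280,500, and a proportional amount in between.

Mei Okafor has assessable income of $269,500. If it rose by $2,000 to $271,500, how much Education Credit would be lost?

$830

At $269,500 — $269,500 is $9,000 into a $20,000 phase-out range, leaving 11,000/20,000 of the credit: $8,300 × 11,000/20,000 = $4,565.
At $271,500 — $271,500 is $11,000 into a $20,000 phase-out range, leaving 9,000/20,000 of the credit: $8,300 × 9,000/20,000 = $3,735.
Lost: $4,565 − $3,735 = $830.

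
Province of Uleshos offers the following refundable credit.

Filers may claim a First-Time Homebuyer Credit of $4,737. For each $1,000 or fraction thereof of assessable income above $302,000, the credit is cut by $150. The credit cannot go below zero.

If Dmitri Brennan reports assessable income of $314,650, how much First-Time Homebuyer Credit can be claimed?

First-Time Homebuyer Credit: income exceeds $302,000 by $12,650, which is 13 full-or-partial $1,000 increments; reduction = 13 × $150 = $1,950, leaving $2,787.

$2,787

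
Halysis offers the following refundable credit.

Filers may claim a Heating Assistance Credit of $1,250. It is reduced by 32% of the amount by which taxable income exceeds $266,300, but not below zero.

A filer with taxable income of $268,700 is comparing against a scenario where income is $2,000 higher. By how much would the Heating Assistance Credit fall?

$482

At $268,700 — 32% of the $2,400 excess over $266,300 is $768; credit = $1,250 − $768 = $482.
At $270,700 — 32% of the $4,400 excess over $266,300 is $1,408 ≥ base, so the credit is $0.
Lost: $482 − $0 = $482.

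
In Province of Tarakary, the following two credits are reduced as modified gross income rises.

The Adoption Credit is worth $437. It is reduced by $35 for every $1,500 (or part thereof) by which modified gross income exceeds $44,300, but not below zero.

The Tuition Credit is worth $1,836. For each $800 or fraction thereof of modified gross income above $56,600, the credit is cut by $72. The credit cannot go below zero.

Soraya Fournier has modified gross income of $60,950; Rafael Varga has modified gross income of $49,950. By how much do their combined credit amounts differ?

Soraya ($60,950): Adoption Credit: income exceeds $44,300 by $16,650, which is 12 full-or-partial $1,500 increments; reduction = 12 × $35 = $420, leaving $17. Tuition Credit: income exceeds $56,600 by $4,350, which is 6 full-or-partial $800 increments; reduction = 6 × $72 = $432, leaving $1,404. total $17 + $1,404 = $1,421
Rafael ($49,950): Adoption Credit: income exceeds $44,300 by $5,650, which is 4 full-or-partial $1,500 increments; reduction = 4 × $35 = $140, leaving $297. Tuition Credit: $49,950 is at or below the $56,600 threshold, so the full $1,836 applies. total $297 + $1,836 = $2,133
Difference: |$1,421 − $2,133| = $712.

$712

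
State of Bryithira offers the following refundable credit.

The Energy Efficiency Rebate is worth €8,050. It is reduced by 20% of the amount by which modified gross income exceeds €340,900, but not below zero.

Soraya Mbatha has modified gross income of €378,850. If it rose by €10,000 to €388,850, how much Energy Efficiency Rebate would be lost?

€460

At €378,850 — 20% of the €37,950 excess over €340,900 is €7,590; credit = €8,050 − €7,590 = €460.
At €388,850 — 20% of the €47,950 excess over €340,900 is €9,590 ≥ base, so the credit is €0.
Lost: €460 − €0 = €460.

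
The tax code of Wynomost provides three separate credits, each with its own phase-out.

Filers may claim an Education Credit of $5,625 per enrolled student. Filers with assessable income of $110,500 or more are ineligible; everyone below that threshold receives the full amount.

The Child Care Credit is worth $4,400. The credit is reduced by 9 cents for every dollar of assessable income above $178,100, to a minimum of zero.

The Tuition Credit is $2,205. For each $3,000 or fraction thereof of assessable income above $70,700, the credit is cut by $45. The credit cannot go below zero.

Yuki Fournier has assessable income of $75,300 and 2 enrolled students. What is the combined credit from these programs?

$17,765

Education Credit: base = 2 × $5,625 = $11,250. $75,300 is below the $110,500 cutoff, so the full $11,250 applies.
Child Care Credit: $75,300 is at or below the $178,100 threshold, so the full $4,400 applies.
Tuition Credit: income exceeds $70,700 by $4,600, which is 2 full-or-partial $3,000 increments; reduction = 2 × $45 = $90, leaving $2,115.
Total: $11,250 + $4,400 + $2,115 = $17,765.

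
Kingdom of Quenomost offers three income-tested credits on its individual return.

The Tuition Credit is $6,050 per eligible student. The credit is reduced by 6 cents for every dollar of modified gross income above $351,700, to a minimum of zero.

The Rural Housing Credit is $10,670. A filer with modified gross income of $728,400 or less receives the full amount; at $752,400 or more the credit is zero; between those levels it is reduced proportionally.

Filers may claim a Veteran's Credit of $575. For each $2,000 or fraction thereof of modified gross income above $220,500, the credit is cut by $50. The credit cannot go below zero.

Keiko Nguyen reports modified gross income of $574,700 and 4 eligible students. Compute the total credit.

$21,490

Tuition Credit: base = 4 × $6,050 = $24,200. 6% of the $223,000 excess over $351,700 is $13,380; credit = $24,200 − $13,380 = $10,820.
Rural Housing Credit: $574,700 is at or below the $728,400 threshold, so the full $10,670 applies.
Veteran's Credit: income exceeds $220,500 by $354,200 → 178 increments × $50 = $8,900 ≥ base, so the credit is $0.
Total: $10,820 + $10,670 + $0 = $21,490.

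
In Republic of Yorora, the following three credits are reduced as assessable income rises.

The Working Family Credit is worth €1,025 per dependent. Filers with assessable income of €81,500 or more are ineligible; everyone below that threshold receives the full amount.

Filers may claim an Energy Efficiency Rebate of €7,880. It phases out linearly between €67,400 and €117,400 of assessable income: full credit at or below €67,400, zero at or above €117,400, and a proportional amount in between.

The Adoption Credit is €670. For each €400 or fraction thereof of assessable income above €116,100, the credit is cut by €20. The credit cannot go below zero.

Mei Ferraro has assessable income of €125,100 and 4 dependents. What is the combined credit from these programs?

€210

Working Family Credit: base = 4 × €1,025 = €4,100. €125,100 meets or exceeds the €81,500 cutoff, so the credit is €0.
Energy Efficiency Rebate: €125,100 is at or above €117,400, so the credit is €0.
Adoption Credit: income exceeds €116,100 by €9,000, which is 23 full-or-partial €400 increments; reduction = 23 × €20 = €460, leaving €210.
Total: €0 + €0 + €210 = €210.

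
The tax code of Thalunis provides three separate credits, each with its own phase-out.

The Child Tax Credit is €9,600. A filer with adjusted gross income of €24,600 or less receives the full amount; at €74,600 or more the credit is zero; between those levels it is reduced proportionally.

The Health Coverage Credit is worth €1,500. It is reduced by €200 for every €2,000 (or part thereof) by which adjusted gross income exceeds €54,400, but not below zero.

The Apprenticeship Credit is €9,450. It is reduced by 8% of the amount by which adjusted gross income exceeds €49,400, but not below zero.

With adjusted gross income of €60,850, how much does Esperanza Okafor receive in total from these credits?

€11,874

Child Tax Credit: €60,850 is €36,250 into a €50,000 phase-out range, leaving 13,750/50,000 of the credit: €9,600 × 13,750/50,000 = €2,640.
Health Coverage Credit: income exceeds €54,400 by €6,450, which is 4 full-or-partial €2,000 increments; reduction = 4 × €200 = €800, leaving €700.
Apprenticeship Credit: 8% of the €11,450 excess over €49,400 is €916; credit = €9,450 − €916 = €8,534.
Total: €2,640 + €700 + €8,534 = €11,874.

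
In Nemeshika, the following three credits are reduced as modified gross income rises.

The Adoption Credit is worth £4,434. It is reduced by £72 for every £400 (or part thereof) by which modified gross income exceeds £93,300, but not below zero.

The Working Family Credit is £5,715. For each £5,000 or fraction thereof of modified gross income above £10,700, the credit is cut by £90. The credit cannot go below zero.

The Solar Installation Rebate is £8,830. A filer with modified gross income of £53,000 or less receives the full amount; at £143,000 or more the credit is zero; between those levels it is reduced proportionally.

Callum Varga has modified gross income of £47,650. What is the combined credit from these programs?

Adoption Credit: £47,650 is at or below the £93,300 threshold, so the full £4,434 applies.
Working Family Credit: income exceeds £10,700 by £36,950, which is 8 full-or-partial £5,000 increments; reduction = 8 × £90 = £720, leaving £4,995.
Solar Installation Rebate: £47,650 is at or below the £53,000 threshold, so the full £8,830 applies.
Total: £4,434 + £4,995 + £8,830 = £18,259.

£18,259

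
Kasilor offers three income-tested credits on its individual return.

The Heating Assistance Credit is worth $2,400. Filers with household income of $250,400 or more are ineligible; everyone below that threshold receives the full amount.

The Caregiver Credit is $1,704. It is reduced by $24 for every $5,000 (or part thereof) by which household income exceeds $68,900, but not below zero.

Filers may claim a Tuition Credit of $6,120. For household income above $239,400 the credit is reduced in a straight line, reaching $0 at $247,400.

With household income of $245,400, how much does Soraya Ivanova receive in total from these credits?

Heating Assistance Credit: $245,400 is below the $250,400 cutoff, so the full $2,400 applies.
Caregiver Credit: income exceeds $68,900 by $176,500, which is 36 full-or-partial $5,000 increments; reduction = 36 × $24 = $864, leaving $840.
Tuition Credit: $245,400 is $6,000 into a $8,000 phase-out range, leaving 2,000/8,000 of the credit: $6,120 × 2,000/8,000 = $1,530.
Total: $2,400 + $840 + $1,530 = $4,770.

$4,770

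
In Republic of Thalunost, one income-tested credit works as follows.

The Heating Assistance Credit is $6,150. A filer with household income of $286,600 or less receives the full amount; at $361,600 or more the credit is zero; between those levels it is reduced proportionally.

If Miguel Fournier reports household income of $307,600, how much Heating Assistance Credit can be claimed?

$4,428

Heating Assistance Credit: $307,600 is $21,000 into a $75,000 phase-out range, leaving 54,000/75,000 of the credit: $6,150 × 54,000/75,000 = $4,428.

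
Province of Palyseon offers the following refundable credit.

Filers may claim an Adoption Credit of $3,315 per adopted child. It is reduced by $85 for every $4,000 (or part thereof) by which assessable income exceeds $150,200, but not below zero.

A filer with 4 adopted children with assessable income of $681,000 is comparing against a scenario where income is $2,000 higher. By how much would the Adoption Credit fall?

$85

At $681,000 — base = 4 × $3,315 = $13,260. income exceeds $150,200 by $530,800, which is 133 full-or-partial $4,000 increments; reduction = 133 × $85 = $11,305, leaving $1,955.
At $683,000 — base = 4 × $3,315 = $13,260. income exceeds $150,200 by $532,800, which is 134 full-or-partial $4,000 increments; reduction = 134 × $85 = $11,390, leaving $1,870.
Lost: $1,955 − $1,870 = $85.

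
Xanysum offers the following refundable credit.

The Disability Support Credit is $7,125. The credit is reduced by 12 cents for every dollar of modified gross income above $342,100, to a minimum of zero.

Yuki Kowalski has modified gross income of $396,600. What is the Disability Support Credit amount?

$585

Disability Support Credit: 12% of the $54,500 excess over $342,100 is $6,540; credit = $7,125 − $6,540 = $585.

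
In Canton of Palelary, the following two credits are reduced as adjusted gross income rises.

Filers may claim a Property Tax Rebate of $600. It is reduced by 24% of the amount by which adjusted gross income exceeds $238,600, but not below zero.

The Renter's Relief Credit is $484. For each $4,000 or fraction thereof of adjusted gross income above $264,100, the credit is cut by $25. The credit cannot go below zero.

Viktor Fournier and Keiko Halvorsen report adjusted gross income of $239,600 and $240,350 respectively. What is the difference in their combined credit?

Viktor ($239,600): Property Tax Rebate: 24% of the $1,000 excess over $238,600 is $240; credit = $600 − $240 = $360. Renter's Relief Credit: $239,600 is at or below the $264,100 threshold, so the full $484 applies. total $360 + $484 = $844
Keiko ($240,350): Property Tax Rebate: 24% of the $1,750 excess over $238,600 is $420; credit = $600 − $420 = $180. Renter's Relief Credit: $240,350 is at or below the $264,100 threshold, so the full $484 applies. total $180 + $484 = $664
Difference: |$844 − $664| = $180.

$180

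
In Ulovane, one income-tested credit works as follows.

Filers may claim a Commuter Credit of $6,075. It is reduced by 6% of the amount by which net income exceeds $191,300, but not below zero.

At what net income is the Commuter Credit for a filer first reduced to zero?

The credit falls by 6% of each dollar above $191,300, so it reaches zero when the excess is $6,075 / 6% = $101,250: income = $191,300 + $101,250 = $292,550.

$292,550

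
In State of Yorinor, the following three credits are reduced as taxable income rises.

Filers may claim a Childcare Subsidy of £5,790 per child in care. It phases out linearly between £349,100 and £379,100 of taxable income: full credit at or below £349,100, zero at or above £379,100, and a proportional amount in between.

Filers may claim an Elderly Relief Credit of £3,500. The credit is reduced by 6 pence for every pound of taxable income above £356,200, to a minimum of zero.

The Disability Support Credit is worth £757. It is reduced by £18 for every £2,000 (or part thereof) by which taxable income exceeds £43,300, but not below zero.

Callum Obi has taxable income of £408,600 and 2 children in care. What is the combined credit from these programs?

£356

Childcare Subsidy: base = 2 × £5,790 = £11,580. £408,600 is at or above £379,100, so the credit is £0.
Elderly Relief Credit: 6% of the £52,400 excess over £356,200 is £3,144; credit = £3,500 − £3,144 = £356.
Disability Support Credit: income exceeds £43,300 by £365,300 → 183 increments × £18 = £3,294 ≥ base, so the credit is £0.
Total: £0 + £356 + £0 = £356.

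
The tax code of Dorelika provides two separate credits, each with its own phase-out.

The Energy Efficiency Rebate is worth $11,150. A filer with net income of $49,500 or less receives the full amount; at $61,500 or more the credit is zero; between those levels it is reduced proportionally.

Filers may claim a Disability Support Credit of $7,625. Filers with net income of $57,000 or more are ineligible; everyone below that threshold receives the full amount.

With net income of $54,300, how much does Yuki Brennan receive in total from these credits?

Energy Efficiency Rebate: $54,300 is $4,800 into a $12,000 phase-out range, leaving 7,200/12,000 of the credit: $11,150 × 7,200/12,000 = $6,690.
Disability Support Credit: $54,300 is below the $57,000 cutoff, so the full $7,625 applies.
Total: $6,690 + $7,625 = $14,315.

$14,315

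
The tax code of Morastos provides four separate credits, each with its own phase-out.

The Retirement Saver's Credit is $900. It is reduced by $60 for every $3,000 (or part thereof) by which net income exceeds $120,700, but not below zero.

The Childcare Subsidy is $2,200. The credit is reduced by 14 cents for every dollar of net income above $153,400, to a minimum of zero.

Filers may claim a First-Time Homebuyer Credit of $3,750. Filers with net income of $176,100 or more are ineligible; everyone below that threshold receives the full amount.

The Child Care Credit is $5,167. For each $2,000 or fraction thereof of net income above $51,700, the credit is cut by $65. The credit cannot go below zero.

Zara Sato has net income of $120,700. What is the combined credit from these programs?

Retirement Saver's Credit: $120,700 is at or below the $120,700 threshold, so the full $900 applies.
Childcare Subsidy: $120,700 is at or below the $153,400 threshold, so the full $2,200 applies.
First-Time Homebuyer Credit: $120,700 is below the $176,100 cutoff, so the full $3,750 applies.
Child Care Credit: income exceeds $51,700 by $69,000, which is 35 full-or-partial $2,000 increments; reduction = 35 × $65 = $2,275, leaving $2,892.
Total: $900 + $2,200 + $3,750 + $2,892 = $9,742.

$9,742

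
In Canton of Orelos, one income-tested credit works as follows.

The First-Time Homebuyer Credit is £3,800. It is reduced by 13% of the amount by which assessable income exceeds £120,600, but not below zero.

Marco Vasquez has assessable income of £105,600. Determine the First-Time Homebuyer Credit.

First-Time Homebuyer Credit: £105,600 is at or below the £120,600 threshold, so the full £3,800 applies.

£3,800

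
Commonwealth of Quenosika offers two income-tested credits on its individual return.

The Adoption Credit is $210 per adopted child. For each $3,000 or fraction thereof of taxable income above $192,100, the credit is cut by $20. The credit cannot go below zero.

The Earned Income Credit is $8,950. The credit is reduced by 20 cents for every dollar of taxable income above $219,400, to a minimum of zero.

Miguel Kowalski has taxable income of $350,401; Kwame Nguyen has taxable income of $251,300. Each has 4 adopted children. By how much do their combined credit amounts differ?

Miguel ($350,401): Adoption Credit: base = 4 × $210 = $840. income exceeds $192,100 by $158,301 → 53 increments × $20 = $1,060 ≥ base, so the credit is $0. Earned Income Credit: 20% of the $131,001 excess over $219,400 is $26,200.20 ≥ base, so the credit is $0. total $0 + $0 = $0
Kwame ($251,300): Adoption Credit: base = 4 × $210 = $840. income exceeds $192,100 by $59,200, which is 20 full-or-partial $3,000 increments; reduction = 20 × $20 = $400, leaving $440. Earned Income Credit: 20% of the $31,900 excess over $219,400 is $6,380; credit = $8,950 − $6,380 = $2,570. total $440 + $2,570 = $3,010
Difference: |$0 − $3,010| = $3,010.

$3,010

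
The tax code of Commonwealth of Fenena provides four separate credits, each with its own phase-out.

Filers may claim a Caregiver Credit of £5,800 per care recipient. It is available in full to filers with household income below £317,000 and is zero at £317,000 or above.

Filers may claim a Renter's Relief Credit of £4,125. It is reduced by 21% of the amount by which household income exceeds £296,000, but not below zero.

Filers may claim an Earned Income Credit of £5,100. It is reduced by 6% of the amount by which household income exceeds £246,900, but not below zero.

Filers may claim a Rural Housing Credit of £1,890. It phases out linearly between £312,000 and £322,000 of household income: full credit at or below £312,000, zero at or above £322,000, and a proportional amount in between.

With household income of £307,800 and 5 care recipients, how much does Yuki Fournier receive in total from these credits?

£33,983

Caregiver Credit: base = 5 × £5,800 = £29,000. £307,800 is below the £317,000 cutoff, so the full £29,000 applies.
Renter's Relief Credit: 21% of the £11,800 excess over £296,000 is £2,478; credit = £4,125 − £2,478 = £1,647.
Earned Income Credit: 6% of the £60,900 excess over £246,900 is £3,654; credit = £5,100 − £3,654 = £1,446.
Rural Housing Credit: £307,800 is at or below the £312,000 threshold, so the full £1,890 applies.
Total: £29,000 + £1,647 + £1,446 + £1,890 = £33,983.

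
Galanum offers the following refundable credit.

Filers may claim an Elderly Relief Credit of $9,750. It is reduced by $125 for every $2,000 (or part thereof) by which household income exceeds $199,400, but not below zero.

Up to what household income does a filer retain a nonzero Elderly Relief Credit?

After 77 increments the reduction is 77 × $125 = $9,625, leaving $125; one more increment wipes it out. Increment 77 ends at excess 77 × $2,000 = $154,000, so the highest qualifying income is $199,400 + $154,000 = $353,400.

$353,400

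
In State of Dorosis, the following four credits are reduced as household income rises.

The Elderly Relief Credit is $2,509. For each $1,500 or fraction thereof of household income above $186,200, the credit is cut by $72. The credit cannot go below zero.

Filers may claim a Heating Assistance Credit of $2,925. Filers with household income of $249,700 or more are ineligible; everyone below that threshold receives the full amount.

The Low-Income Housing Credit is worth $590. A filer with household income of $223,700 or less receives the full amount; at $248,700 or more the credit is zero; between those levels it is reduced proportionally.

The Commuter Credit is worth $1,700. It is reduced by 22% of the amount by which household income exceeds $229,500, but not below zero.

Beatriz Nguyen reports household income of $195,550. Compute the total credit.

$7,220

Elderly Relief Credit: income exceeds $186,200 by $9,350, which is 7 full-or-partial $1,500 increments; reduction = 7 × $72 = $504, leaving $2,005.
Heating Assistance Credit: $195,550 is below the $249,700 cutoff, so the full $2,925 applies.
Low-Income Housing Credit: $195,550 is at or below the $223,700 threshold, so the full $590 applies.
Commuter Credit: $195,550 is at or below the $229,500 threshold, so the full $1,700 applies.
Total: $2,005 + $2,925 + $590 + $1,700 = $7,220.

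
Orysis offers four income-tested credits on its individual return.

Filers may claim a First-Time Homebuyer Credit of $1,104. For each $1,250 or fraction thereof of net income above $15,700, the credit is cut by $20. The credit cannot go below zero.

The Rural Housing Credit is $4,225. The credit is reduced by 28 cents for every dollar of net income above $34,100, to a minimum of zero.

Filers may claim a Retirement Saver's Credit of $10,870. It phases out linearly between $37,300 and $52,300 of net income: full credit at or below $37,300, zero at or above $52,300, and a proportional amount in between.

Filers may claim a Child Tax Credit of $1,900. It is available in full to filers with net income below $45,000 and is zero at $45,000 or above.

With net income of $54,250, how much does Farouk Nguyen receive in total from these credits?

First-Time Homebuyer Credit: income exceeds $15,700 by $38,550, which is 31 full-or-partial $1,250 increments; reduction = 31 × $20 = $620, leaving $484.
Rural Housing Credit: 28% of the $20,150 excess over $34,100 is $5,642 ≥ base, so the credit is $0.
Retirement Saver's Credit: $54,250 is at or above $52,300, so the credit is $0.
Child Tax Credit: $54,250 meets or exceeds the $45,000 cutoff, so the credit is $0.
Total: $484 + $0 + $0 + $0 = $484.

$484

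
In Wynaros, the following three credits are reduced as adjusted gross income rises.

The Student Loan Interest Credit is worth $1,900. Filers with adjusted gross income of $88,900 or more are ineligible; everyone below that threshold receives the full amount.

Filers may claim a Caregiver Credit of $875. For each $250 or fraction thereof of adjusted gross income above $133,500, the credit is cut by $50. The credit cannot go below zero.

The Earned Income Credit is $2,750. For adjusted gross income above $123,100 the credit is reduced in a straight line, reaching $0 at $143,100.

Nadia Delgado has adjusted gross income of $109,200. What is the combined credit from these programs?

Student Loan Interest Credit: $109,200 meets or exceeds the $88,900 cutoff, so the credit is $0.
Caregiver Credit: $109,200 is at or below the $133,500 threshold, so the full $875 applies.
Earned Income Credit: $109,200 is at or below the $123,100 threshold, so the full $2,750 applies.
Total: $0 + $875 + $2,750 = $3,625.

$3,625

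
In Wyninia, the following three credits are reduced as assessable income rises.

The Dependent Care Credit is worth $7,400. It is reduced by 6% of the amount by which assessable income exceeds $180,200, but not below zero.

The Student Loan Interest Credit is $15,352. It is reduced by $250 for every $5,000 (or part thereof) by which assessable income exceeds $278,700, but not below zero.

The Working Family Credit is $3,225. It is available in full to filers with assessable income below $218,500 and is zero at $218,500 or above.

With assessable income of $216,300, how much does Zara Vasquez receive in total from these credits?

$23,811

Dependent Care Credit: 6% of the $36,100 excess over $180,200 is $2,166; credit = $7,400 − $2,166 = $5,234.
Student Loan Interest Credit: $216,300 is at or below the $278,700 threshold, so the full $15,352 applies.
Working Family Credit: $216,300 is below the $218,500 cutoff, so the full $3,225 applies.
Total: $5,234 + $15,352 + $3,225 = $23,811.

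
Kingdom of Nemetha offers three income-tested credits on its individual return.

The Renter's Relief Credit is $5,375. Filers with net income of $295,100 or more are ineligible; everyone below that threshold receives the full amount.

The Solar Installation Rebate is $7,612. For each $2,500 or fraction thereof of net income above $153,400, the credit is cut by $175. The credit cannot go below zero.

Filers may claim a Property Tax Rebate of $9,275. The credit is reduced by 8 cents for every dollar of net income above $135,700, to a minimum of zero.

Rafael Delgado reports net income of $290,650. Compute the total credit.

Renter's Relief Credit: $290,650 is below the $295,100 cutoff, so the full $5,375 applies.
Solar Installation Rebate: income exceeds $153,400 by $137,250 → 55 increments × $175 = $9,625 ≥ base, so the credit is $0.
Property Tax Rebate: 8% of the $154,950 excess over $135,700 is $12,396 ≥ base, so the credit is $0.
Total: $5,375 + $0 + $0 = $5,375.

$5,375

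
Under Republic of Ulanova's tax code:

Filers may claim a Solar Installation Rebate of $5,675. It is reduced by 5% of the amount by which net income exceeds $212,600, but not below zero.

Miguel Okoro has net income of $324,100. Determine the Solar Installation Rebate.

Solar Installation Rebate: 5% of the $111,500 excess over $212,600 is $5,575; credit = $5,675 − $5,575 = $100.

$100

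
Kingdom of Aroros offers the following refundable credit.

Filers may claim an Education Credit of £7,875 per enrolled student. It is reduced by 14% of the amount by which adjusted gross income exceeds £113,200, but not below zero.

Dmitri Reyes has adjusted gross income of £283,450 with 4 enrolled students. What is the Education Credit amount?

£7,665

Education Credit: base = 4 × £7,875 = £31,500. 14% of the £170,250 excess over £113,200 is £23,835; credit = £31,500 − £23,835 = £7,665.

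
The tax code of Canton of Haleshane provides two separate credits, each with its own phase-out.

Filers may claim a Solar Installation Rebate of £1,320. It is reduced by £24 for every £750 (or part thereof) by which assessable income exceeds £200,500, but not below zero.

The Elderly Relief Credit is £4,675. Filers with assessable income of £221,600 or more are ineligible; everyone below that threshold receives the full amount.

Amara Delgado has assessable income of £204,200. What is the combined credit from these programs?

£5,875

Solar Installation Rebate: income exceeds £200,500 by £3,700, which is 5 full-or-partial £750 increments; reduction = 5 × £24 = £120, leaving £1,200.
Elderly Relief Credit: £204,200 is below the £221,600 cutoff, so the full £4,675 applies.
Total: £1,200 + £4,675 = £5,875.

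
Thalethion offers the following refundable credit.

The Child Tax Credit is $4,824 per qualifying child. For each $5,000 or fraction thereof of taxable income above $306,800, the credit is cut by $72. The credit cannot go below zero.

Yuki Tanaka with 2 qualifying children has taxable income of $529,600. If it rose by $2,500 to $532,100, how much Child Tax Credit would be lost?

At $529,600 — base = 2 × $4,824 = $9,648. income exceeds $306,800 by $222,800, which is 45 full-or-partial $5,000 increments; reduction = 45 × $72 = $3,240, leaving $6,408.
At $532,100 — base = 2 × $4,824 = $9,648. income exceeds $306,800 by $225,300, which is 46 full-or-partial $5,000 increments; reduction = 46 × $72 = $3,312, leaving $6,336.
Lost: $6,408 − $6,336 = $72.

$72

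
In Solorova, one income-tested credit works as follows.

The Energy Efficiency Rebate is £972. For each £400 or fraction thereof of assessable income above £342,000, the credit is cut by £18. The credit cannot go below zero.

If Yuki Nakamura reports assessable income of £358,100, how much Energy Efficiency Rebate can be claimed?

Energy Efficiency Rebate: income exceeds £342,000 by £16,100, which is 41 full-or-partial £400 increments; reduction = 41 × £18 = £738, leaving £234.

£234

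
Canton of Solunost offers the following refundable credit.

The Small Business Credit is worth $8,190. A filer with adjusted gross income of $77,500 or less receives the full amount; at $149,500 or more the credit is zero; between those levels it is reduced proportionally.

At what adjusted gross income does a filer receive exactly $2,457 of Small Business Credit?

$2,457 is 2,457/8,190 of the full $8,190, so 5,733/8,190 of the $72,000 range has been used: income = $77,500 + $72,000 × 5,733/8,190 = $127,900.

$127,900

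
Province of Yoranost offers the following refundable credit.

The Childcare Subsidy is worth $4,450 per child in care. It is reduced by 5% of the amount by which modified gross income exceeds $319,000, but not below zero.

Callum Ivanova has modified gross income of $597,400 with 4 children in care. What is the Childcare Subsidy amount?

$3,880

Childcare Subsidy: base = 4 × $4,450 = $17,800. 5% of the $278,400 excess over $319,000 is $13,920; credit = $17,800 − $13,920 = $3,880.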